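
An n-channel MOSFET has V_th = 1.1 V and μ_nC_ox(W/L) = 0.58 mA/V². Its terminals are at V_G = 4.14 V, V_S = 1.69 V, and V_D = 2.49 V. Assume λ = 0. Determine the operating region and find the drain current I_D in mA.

Triode; I_D = 0.441 mA

V_GS = V_G − V_S = 4.14 − 1.69 = 2.45 V; V_DS = V_D − V_S = 2.49 − 1.69 = 0.8 V.
V_ov = V_GS − V_th = 2.45 − 1.1 = 1.35 V.
Since V_DS = 0.8 V < V_ov = 1.35 V, the device is in the triode region.
I_D = k_n [V_ov · V_DS − ½ V_DS²] = 0.58 × [1.35 × 0.8 − 0.5 × 0.8²] = 0.441 mA.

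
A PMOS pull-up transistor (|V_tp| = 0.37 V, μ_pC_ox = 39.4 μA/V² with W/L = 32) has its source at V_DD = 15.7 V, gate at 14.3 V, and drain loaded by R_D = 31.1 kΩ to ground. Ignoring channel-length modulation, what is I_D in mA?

V_SG = V_DD − V_G = 15.7 − 14.3 = 1.4 V, so V_ov = 1.4 − 0.37 = 1.03 V.
k_p = μ_pC_ox · (W/L) = 1.261 mA/V².
Assume saturation: I_D = ½ k_p V_ov² = 0.5 × 1.261 × 1.03² = 0.669 mA, giving V_SD = V_DD − I_D R_D = 15.7 − 0.669 × 31.1 = -5.1 V.
But -5.1 V < V_ov = 1.03 V, so the device is actually in triode.
In triode I_D = k_p[V_ov V_SD − ½ V_SD²] and I_D = (V_DD − V_SD)/R_D. Equating: 19.6 V_SD² − 41.39 V_SD + 15.7 = 0, giving V_SD = 0.496 V (the root below V_ov).
I_D = (15.7 − 0.496) / 31.1 = 0.489 mA.

I_D = 0.489 mA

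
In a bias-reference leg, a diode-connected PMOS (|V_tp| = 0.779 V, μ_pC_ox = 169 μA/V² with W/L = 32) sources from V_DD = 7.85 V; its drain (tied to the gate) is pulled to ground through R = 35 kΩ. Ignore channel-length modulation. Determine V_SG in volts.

With gate tied to drain, V_SG = V_SD ≥ V_SG − |V_tp|, so the device is in saturation.
k_p = μ_pC_ox · (W/L) = 5.408 mA/V².
KCL at the drain: ½ k_p (V_SG − |V_tp|)² = (V_DD − V_SG)/R.
Let x = V_SG − 0.779. Then 94.6 x² + x − 7.071 = 0, giving x = 0.268 V (positive root), so V_SG = 1.05 V.
I_D = (V_DD − V_SG)/R = (7.85 − 1.05) / 35 = 0.194 mA.

V_SG = 1.05 V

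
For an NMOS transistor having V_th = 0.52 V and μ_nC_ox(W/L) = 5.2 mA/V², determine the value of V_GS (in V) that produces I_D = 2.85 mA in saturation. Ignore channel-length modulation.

V_GS = 1.57 V

In saturation I_D = ½ k_n (V_GS − V_th)², so V_GS − V_th = √(2 I_D / k_n) = √(2 × 2.85 / 5.2) = 1.05 V.
V_GS = 0.52 + 1.05 = 1.57 V.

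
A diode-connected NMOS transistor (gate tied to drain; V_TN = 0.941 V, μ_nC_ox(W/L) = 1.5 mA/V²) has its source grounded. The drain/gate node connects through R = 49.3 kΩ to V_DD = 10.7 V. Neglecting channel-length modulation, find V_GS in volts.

V_GS = 1.44 V

With gate tied to drain, V_GS = V_DS ≥ V_GS − V_TN, so the device is in saturation.
KCL at the drain: ½ k_n (V_GS − V_TN)² = (V_DD − V_GS)/R.
Let x = V_GS − 0.941. Then 37 x² + x − 9.759 = 0, giving x = 0.5 V (positive root), so V_GS = 1.44 V.
I_D = (V_DD − V_GS)/R = (10.7 − 1.44) / 49.3 = 0.188 mA.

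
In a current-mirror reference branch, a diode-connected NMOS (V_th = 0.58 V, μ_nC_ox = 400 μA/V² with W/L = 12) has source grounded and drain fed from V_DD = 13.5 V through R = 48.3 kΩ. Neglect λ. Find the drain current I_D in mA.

With gate tied to drain, V_GS = V_DS ≥ V_GS − V_th, so the device is in saturation.
k_n = μ_nC_ox · (W/L) = 4.8 mA/V².
KCL at the drain: ½ k_n (V_GS − V_th)² = (V_DD − V_GS)/R.
Let x = V_GS − 0.58. Then 116 x² + x − 12.92 = 0, giving x = 0.33 V (positive root), so V_GS = 0.91 V.
I_D = (V_DD − V_GS)/R = (13.5 − 0.91) / 48.3 = 0.261 mA.

I_D = 0.261 mA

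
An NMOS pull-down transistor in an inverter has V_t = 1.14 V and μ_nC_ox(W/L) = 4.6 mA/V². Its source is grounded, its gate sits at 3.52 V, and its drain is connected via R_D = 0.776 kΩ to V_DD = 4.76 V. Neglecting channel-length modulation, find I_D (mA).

I_D = 5.41 mA

V_GS = V_G = 3.52 V, so V_ov = 3.52 − 1.14 = 2.38 V.
Assume saturation: I_D = ½ k_n V_ov² = 0.5 × 4.6 × 2.38² = 13 mA, giving V_DS = V_DD − I_D R_D = 4.76 − 13 × 0.776 = -5.35 V.
But -5.35 V < V_ov = 2.38 V, so the device is actually in triode.
In triode I_D = k_n[V_ov V_DS − ½ V_DS²] and I_D = (V_DD − V_DS)/R_D. Equating: 1.78 V_DS² − 9.496 V_DS + 4.76 = 0, giving V_DS = 0.56 V (the root below V_ov).
I_D = (4.76 − 0.56) / 0.776 = 5.41 mA.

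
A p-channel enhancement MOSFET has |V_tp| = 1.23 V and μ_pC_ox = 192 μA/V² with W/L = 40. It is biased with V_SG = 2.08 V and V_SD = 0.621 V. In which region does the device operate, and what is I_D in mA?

Triode; I_D = 2.57 mA

k_p = μ_pC_ox · (W/L) = 7.68 mA/V².
V_ov = V_SG − |V_tp| = 2.08 − 1.23 = 0.85 V.
Since V_SD = 0.621 V < V_ov = 0.85 V, the device is in the triode region.
I_D = k_p [V_ov · V_SD − ½ V_SD²] = 7.68 × [0.85 × 0.621 − 0.5 × 0.621²] = 2.57 mA.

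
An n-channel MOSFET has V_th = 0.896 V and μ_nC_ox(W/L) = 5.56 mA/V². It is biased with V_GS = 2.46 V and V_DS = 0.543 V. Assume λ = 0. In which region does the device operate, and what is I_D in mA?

V_ov = V_GS − V_th = 2.46 − 0.896 = 1.56 V.
Since V_DS = 0.543 V < V_ov = 1.56 V, the device is in the triode region.
I_D = k_n [V_ov · V_DS − ½ V_DS²] = 5.56 × [1.56 × 0.543 − 0.5 × 0.543²] = 3.9 mA.

Triode; I_D = 3.90 mA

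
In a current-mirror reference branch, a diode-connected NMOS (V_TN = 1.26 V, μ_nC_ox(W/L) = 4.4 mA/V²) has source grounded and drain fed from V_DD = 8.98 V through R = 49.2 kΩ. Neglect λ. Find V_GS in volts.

With gate tied to drain, V_GS = V_DS ≥ V_GS − V_TN, so the device is in saturation.
KCL at the drain: ½ k_n (V_GS − V_TN)² = (V_DD − V_GS)/R.
Let x = V_GS − 1.26. Then 108 x² + x − 7.72 = 0, giving x = 0.262 V (positive root), so V_GS = 1.52 V.
I_D = (V_DD − V_GS)/R = (8.98 − 1.52) / 49.2 = 0.152 mA.

V_GS = 1.52 V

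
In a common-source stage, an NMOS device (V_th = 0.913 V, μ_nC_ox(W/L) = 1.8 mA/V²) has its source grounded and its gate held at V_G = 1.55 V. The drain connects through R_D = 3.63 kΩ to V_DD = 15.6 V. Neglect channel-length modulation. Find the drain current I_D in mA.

I_D = 0.365 mA

V_GS = V_G = 1.55 V, so V_ov = 1.55 − 0.913 = 0.637 V.
Assume saturation: I_D = ½ k_n V_ov² = 0.5 × 1.8 × 0.637² = 0.365 mA, giving V_DS = V_DD − I_D R_D = 15.6 − 0.365 × 3.63 = 14.3 V.
V_DS = 14.3 V ≥ V_ov = 0.637 V, confirming saturation.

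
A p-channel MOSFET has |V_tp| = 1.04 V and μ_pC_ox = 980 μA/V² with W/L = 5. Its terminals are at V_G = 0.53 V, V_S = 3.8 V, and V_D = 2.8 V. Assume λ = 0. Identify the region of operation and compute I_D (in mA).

V_SG = V_S − V_G = 3.8 − 0.53 = 3.27 V; V_SD = V_S − V_D = 3.8 − 2.8 = 1 V.
k_p = μ_pC_ox · (W/L) = 4.9 mA/V².
V_ov = V_SG − |V_tp| = 3.27 − 1.04 = 2.23 V.
Since V_SD = 1 V < V_ov = 2.23 V, the device is in the triode region.
I_D = k_p [V_ov · V_SD − ½ V_SD²] = 4.9 × [2.23 × 1 − 0.5 × 1²] = 8.48 mA.

Triode; I_D = 8.48 mA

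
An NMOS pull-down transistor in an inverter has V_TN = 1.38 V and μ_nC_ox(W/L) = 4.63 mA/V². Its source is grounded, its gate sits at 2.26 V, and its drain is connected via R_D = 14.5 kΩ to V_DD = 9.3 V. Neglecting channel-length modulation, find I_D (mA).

I_D = 0.630 mA

V_GS = V_G = 2.26 V, so V_ov = 2.26 − 1.38 = 0.88 V.
Assume saturation: I_D = ½ k_n V_ov² = 0.5 × 4.63 × 0.88² = 1.79 mA, giving V_DS = V_DD − I_D R_D = 9.3 − 1.79 × 14.5 = -16.7 V.
But -16.7 V < V_ov = 0.88 V, so the device is actually in triode.
In triode I_D = k_n[V_ov V_DS − ½ V_DS²] and I_D = (V_DD − V_DS)/R_D. Equating: 33.6 V_DS² − 60.08 V_DS + 9.3 = 0, giving V_DS = 0.171 V (the root below V_ov).
I_D = (9.3 − 0.171) / 14.5 = 0.63 mA.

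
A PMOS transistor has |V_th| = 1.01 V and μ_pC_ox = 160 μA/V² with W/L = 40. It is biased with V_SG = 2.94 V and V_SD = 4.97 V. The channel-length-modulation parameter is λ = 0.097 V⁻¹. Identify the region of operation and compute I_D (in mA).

Saturation; I_D = 17.7 mA

k_p = μ_pC_ox · (W/L) = 6.4 mA/V².
V_ov = V_SG − |V_th| = 2.94 − 1.01 = 1.93 V.
Since V_SD = 4.97 V ≥ V_ov = 1.93 V, the device is in saturation.
I_D = ½ k_p V_ov² (1 + λ V_SD) = 0.5 × 6.4 × 1.93² × (1 + 0.097 × 4.97) = 17.7 mA.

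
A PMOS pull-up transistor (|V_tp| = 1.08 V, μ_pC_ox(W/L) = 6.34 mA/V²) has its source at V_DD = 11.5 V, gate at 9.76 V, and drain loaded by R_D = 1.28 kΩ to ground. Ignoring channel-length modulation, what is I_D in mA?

I_D = 1.38 mA

V_SG = V_DD − V_G = 11.5 − 9.76 = 1.74 V, so V_ov = 1.74 − 1.08 = 0.66 V.
Assume saturation: I_D = ½ k_p V_ov² = 0.5 × 6.34 × 0.66² = 1.38 mA, giving V_SD = V_DD − I_D R_D = 11.5 − 1.38 × 1.28 = 9.73 V.
V_SD = 9.73 V ≥ V_ov = 0.66 V, confirming saturation.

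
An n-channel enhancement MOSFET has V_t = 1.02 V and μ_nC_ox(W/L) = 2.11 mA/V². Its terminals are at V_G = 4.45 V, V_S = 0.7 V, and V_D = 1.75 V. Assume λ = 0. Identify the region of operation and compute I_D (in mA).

V_GS = V_G − V_S = 4.45 − 0.7 = 3.75 V; V_DS = V_D − V_S = 1.75 − 0.7 = 1.05 V.
V_ov = V_GS − V_t = 3.75 − 1.02 = 2.73 V.
Since V_DS = 1.05 V < V_ov = 2.73 V, the device is in the triode region.
I_D = k_n [V_ov · V_DS − ½ V_DS²] = 2.11 × [2.73 × 1.05 − 0.5 × 1.05²] = 4.89 mA.

Triode; I_D = 4.89 mA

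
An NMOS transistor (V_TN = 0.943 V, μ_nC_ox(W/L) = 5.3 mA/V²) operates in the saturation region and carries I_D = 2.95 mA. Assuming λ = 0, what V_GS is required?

In saturation I_D = ½ k_n (V_GS − V_TN)², so V_GS − V_TN = √(2 I_D / k_n) = √(2 × 2.95 / 5.3) = 1.06 V.
V_GS = 0.943 + 1.06 = 2 V.

V_GS = 2.00 V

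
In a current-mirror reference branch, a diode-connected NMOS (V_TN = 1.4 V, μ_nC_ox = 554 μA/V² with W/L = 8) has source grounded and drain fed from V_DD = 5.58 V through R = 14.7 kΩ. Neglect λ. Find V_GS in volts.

V_GS = 1.74 V

With gate tied to drain, V_GS = V_DS ≥ V_GS − V_TN, so the device is in saturation.
k_n = μ_nC_ox · (W/L) = 4.432 mA/V².
KCL at the drain: ½ k_n (V_GS − V_TN)² = (V_DD − V_GS)/R.
Let x = V_GS − 1.4. Then 32.6 x² + x − 4.18 = 0, giving x = 0.343 V (positive root), so V_GS = 1.74 V.
I_D = (V_DD − V_GS)/R = (5.58 − 1.74) / 14.7 = 0.261 mA.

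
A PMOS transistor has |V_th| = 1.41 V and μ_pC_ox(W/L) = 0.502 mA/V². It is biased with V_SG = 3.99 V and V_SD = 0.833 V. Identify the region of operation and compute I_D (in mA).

V_ov = V_SG − |V_th| = 3.99 − 1.41 = 2.58 V.
Since V_SD = 0.833 V < V_ov = 2.58 V, the device is in the triode region.
I_D = k_p [V_ov · V_SD − ½ V_SD²] = 0.502 × [2.58 × 0.833 − 0.5 × 0.833²] = 0.905 mA.

Triode; I_D = 0.905 mA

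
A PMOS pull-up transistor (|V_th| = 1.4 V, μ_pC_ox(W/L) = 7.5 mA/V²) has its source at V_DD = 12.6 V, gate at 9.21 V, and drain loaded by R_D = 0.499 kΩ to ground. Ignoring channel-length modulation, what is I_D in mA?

I_D = 14.9 mA

V_SG = V_DD − V_G = 12.6 − 9.21 = 3.39 V, so V_ov = 3.39 − 1.4 = 1.99 V.
Assume saturation: I_D = ½ k_p V_ov² = 0.5 × 7.5 × 1.99² = 14.9 mA, giving V_SD = V_DD − I_D R_D = 12.6 − 14.9 × 0.499 = 5.19 V.
V_SD = 5.19 V ≥ V_ov = 1.99 V, confirming saturation.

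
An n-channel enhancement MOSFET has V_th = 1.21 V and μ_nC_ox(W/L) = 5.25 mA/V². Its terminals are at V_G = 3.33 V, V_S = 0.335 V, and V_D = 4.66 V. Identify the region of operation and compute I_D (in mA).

V_GS = V_G − V_S = 3.33 − 0.335 = 3 V; V_DS = V_D − V_S = 4.66 − 0.335 = 4.33 V.
V_ov = V_GS − V_th = 3 − 1.21 = 1.79 V.
Since V_DS = 4.33 V ≥ V_ov = 1.79 V, the device is in saturation.
I_D = ½ k_n V_ov² = 0.5 × 5.25 × 1.79² = 8.36 mA.

Saturation; I_D = 8.36 mA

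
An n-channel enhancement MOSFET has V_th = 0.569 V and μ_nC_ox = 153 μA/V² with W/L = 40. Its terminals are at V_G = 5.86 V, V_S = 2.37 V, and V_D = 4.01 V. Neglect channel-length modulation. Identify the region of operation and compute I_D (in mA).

Triode; I_D = 21.1 mA

V_GS = V_G − V_S = 5.86 − 2.37 = 3.49 V; V_DS = V_D − V_S = 4.01 − 2.37 = 1.64 V.
k_n = μ_nC_ox · (W/L) = 6.12 mA/V².
V_ov = V_GS − V_th = 3.49 − 0.569 = 2.92 V.
Since V_DS = 1.64 V < V_ov = 2.92 V, the device is in the triode region.
I_D = k_n [V_ov · V_DS − ½ V_DS²] = 6.12 × [2.92 × 1.64 − 0.5 × 1.64²] = 21.1 mA.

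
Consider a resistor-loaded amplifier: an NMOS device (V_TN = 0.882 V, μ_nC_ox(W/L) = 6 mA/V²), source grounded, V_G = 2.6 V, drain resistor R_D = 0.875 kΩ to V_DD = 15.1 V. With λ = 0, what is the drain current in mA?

I_D = 8.85 mA

V_GS = V_G = 2.6 V, so V_ov = 2.6 − 0.882 = 1.72 V.
Assume saturation: I_D = ½ k_n V_ov² = 0.5 × 6 × 1.72² = 8.85 mA, giving V_DS = V_DD − I_D R_D = 15.1 − 8.85 × 0.875 = 7.35 V.
V_DS = 7.35 V ≥ V_ov = 1.72 V, confirming saturation.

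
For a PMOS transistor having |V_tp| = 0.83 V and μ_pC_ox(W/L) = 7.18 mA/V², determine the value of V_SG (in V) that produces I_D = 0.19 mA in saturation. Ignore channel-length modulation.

V_SG = 1.06 V

In saturation I_D = ½ k_p (V_SG − |V_tp|)², so V_SG − |V_tp| = √(2 I_D / k_p) = √(2 × 0.19 / 7.18) = 0.23 V.
V_SG = 0.83 + 0.23 = 1.06 V.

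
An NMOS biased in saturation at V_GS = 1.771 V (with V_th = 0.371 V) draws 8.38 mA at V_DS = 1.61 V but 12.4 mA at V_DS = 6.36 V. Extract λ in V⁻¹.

With V_GS fixed, I_D ∝ (1 + λ V_DS) in saturation, so I_D2/I_D1 = (1 + λ V_DS2)/(1 + λ V_DS1).
12.4/8.38 = 1.48 = (1 + 6.36 λ)/(1 + 1.61 λ).
Solving: λ (I_D1 V_DS2 − I_D2 V_DS1) = I_D2 − I_D1, so λ = (12.4 − 8.38) / (8.38 × 6.36 − 12.4 × 1.61) = 4.02 / 33.3 = 0.121 V⁻¹.

λ = 0.121 V⁻¹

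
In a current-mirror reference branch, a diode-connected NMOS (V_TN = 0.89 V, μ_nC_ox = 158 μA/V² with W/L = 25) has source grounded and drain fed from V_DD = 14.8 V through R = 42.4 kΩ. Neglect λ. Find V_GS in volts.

V_GS = 1.29 V

With gate tied to drain, V_GS = V_DS ≥ V_GS − V_TN, so the device is in saturation.
k_n = μ_nC_ox · (W/L) = 3.95 mA/V².
KCL at the drain: ½ k_n (V_GS − V_TN)² = (V_DD − V_GS)/R.
Let x = V_GS − 0.89. Then 83.7 x² + x − 13.91 = 0, giving x = 0.402 V (positive root), so V_GS = 1.29 V.
I_D = (V_DD − V_GS)/R = (14.8 − 1.29) / 42.4 = 0.319 mA.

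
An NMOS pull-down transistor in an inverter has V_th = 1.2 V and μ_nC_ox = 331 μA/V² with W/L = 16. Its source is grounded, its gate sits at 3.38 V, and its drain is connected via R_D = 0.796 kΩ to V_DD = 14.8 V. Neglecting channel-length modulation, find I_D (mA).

V_GS = V_G = 3.38 V, so V_ov = 3.38 − 1.2 = 2.18 V.
k_n = μ_nC_ox · (W/L) = 5.296 mA/V².
Assume saturation: I_D = ½ k_n V_ov² = 0.5 × 5.296 × 2.18² = 12.6 mA, giving V_DS = V_DD − I_D R_D = 14.8 − 12.6 × 0.796 = 4.78 V.
V_DS = 4.78 V ≥ V_ov = 2.18 V, confirming saturation.

I_D = 12.6 mA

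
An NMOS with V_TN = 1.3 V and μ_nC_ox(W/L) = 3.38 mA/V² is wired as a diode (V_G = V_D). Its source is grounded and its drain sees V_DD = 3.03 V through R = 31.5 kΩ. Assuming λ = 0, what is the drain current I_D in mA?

I_D = 0.0495 mA

With gate tied to drain, V_GS = V_DS ≥ V_GS − V_TN, so the device is in saturation.
KCL at the drain: ½ k_n (V_GS − V_TN)² = (V_DD − V_GS)/R.
Let x = V_GS − 1.3. Then 53.2 x² + x − 1.73 = 0, giving x = 0.171 V (positive root), so V_GS = 1.47 V.
I_D = (V_DD − V_GS)/R = (3.03 − 1.47) / 31.5 = 0.0495 mA.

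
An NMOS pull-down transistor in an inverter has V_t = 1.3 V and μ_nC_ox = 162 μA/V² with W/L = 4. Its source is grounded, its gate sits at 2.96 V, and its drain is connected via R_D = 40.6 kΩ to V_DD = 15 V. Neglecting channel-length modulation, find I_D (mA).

V_GS = V_G = 2.96 V, so V_ov = 2.96 − 1.3 = 1.66 V.
k_n = μ_nC_ox · (W/L) = 0.648 mA/V².
Assume saturation: I_D = ½ k_n V_ov² = 0.5 × 0.648 × 1.66² = 0.893 mA, giving V_DS = V_DD − I_D R_D = 15 − 0.893 × 40.6 = -21.2 V.
But -21.2 V < V_ov = 1.66 V, so the device is actually in triode.
In triode I_D = k_n[V_ov V_DS − ½ V_DS²] and I_D = (V_DD − V_DS)/R_D. Equating: 13.2 V_DS² − 44.67 V_DS + 15 = 0, giving V_DS = 0.378 V (the root below V_ov).
I_D = (15 − 0.378) / 40.6 = 0.36 mA.

I_D = 0.360 mA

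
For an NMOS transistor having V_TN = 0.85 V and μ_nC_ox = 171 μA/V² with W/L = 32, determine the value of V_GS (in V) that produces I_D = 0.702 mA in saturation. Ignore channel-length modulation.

k_n = μ_nC_ox · (W/L) = 5.472 mA/V².
In saturation I_D = ½ k_n (V_GS − V_TN)², so V_GS − V_TN = √(2 I_D / k_n) = √(2 × 0.702 / 5.472) = 0.507 V.
V_GS = 0.85 + 0.507 = 1.36 V.

V_GS = 1.36 V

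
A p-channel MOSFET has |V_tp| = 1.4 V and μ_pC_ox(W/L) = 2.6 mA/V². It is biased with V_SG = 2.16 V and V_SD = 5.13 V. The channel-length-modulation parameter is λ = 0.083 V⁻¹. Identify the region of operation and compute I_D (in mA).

Saturation; I_D = 1.07 mA

V_ov = V_SG − |V_tp| = 2.16 − 1.4 = 0.76 V.
Since V_SD = 5.13 V ≥ V_ov = 0.76 V, the device is in saturation.
I_D = ½ k_p V_ov² (1 + λ V_SD) = 0.5 × 2.6 × 0.76² × (1 + 0.083 × 5.13) = 1.07 mA.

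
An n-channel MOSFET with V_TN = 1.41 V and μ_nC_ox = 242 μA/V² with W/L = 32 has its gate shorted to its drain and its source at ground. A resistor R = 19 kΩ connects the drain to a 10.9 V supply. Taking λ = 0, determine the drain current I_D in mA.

With gate tied to drain, V_GS = V_DS ≥ V_GS − V_TN, so the device is in saturation.
k_n = μ_nC_ox · (W/L) = 7.744 mA/V².
KCL at the drain: ½ k_n (V_GS − V_TN)² = (V_DD − V_GS)/R.
Let x = V_GS − 1.41. Then 73.6 x² + x − 9.49 = 0, giving x = 0.352 V (positive root), so V_GS = 1.76 V.
I_D = (V_DD − V_GS)/R = (10.9 − 1.76) / 19 = 0.481 mA.

I_D = 0.481 mA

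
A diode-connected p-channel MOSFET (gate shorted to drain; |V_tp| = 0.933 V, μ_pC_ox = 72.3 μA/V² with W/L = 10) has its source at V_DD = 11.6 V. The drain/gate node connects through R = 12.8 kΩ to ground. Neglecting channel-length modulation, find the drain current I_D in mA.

I_D = 0.723 mA

With gate tied to drain, V_SG = V_SD ≥ V_SG − |V_tp|, so the device is in saturation.
k_p = μ_pC_ox · (W/L) = 0.723 mA/V².
KCL at the drain: ½ k_p (V_SG − |V_tp|)² = (V_DD − V_SG)/R.
Let x = V_SG − 0.933. Then 4.63 x² + x − 10.67 = 0, giving x = 1.41 V (positive root), so V_SG = 2.35 V.
I_D = (V_DD − V_SG)/R = (11.6 − 2.35) / 12.8 = 0.723 mA.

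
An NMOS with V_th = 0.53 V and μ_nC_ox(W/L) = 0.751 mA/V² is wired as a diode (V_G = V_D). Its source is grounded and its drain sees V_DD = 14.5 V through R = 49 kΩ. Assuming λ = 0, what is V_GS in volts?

With gate tied to drain, V_GS = V_DS ≥ V_GS − V_th, so the device is in saturation.
KCL at the drain: ½ k_n (V_GS − V_th)² = (V_DD − V_GS)/R.
Let x = V_GS − 0.53. Then 18.4 x² + x − 13.97 = 0, giving x = 0.845 V (positive root), so V_GS = 1.37 V.
I_D = (V_DD − V_GS)/R = (14.5 − 1.37) / 49 = 0.268 mA.

V_GS = 1.37 V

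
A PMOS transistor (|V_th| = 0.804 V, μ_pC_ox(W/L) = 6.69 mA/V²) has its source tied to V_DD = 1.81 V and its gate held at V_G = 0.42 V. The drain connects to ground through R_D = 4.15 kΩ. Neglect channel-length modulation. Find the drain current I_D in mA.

I_D = 0.408 mA

V_SG = V_DD − V_G = 1.81 − 0.42 = 1.39 V, so V_ov = 1.39 − 0.804 = 0.586 V.
Assume saturation: I_D = ½ k_p V_ov² = 0.5 × 6.69 × 0.586² = 1.15 mA, giving V_SD = V_DD − I_D R_D = 1.81 − 1.15 × 4.15 = -2.96 V.
But -2.96 V < V_ov = 0.586 V, so the device is actually in triode.
In triode I_D = k_p[V_ov V_SD − ½ V_SD²] and I_D = (V_DD − V_SD)/R_D. Equating: 13.9 V_SD² − 17.27 V_SD + 1.81 = 0, giving V_SD = 0.116 V (the root below V_ov).
I_D = (1.81 − 0.116) / 4.15 = 0.408 mA.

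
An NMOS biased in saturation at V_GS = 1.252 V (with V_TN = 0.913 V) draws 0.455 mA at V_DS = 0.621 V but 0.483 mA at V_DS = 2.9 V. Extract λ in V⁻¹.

λ = 0.0275 V⁻¹

With V_GS fixed, I_D ∝ (1 + λ V_DS) in saturation, so I_D2/I_D1 = (1 + λ V_DS2)/(1 + λ V_DS1).
0.483/0.455 = 1.062 = (1 + 2.9 λ)/(1 + 0.621 λ).
Solving: λ (I_D1 V_DS2 − I_D2 V_DS1) = I_D2 − I_D1, so λ = (0.483 − 0.455) / (0.455 × 2.9 − 0.483 × 0.621) = 0.028 / 1.02 = 0.0275 V⁻¹.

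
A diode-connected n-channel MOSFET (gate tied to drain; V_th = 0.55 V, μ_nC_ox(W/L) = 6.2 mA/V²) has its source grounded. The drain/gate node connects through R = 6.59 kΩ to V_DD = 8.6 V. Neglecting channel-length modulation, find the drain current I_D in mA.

I_D = 1.13 mA

With gate tied to drain, V_GS = V_DS ≥ V_GS − V_th, so the device is in saturation.
KCL at the drain: ½ k_n (V_GS − V_th)² = (V_DD − V_GS)/R.
Let x = V_GS − 0.55. Then 20.4 x² + x − 8.05 = 0, giving x = 0.604 V (positive root), so V_GS = 1.15 V.
I_D = (V_DD − V_GS)/R = (8.6 − 1.15) / 6.59 = 1.13 mA.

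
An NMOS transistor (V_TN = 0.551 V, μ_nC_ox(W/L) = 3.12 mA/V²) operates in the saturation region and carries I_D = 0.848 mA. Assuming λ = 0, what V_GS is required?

V_GS = 1.29 V

In saturation I_D = ½ k_n (V_GS − V_TN)², so V_GS − V_TN = √(2 I_D / k_n) = √(2 × 0.848 / 3.12) = 0.737 V.
V_GS = 0.551 + 0.737 = 1.29 V.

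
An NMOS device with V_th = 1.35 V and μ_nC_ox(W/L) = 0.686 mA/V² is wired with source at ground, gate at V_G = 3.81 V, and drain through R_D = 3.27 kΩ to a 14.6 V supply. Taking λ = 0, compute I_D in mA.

V_GS = V_G = 3.81 V, so V_ov = 3.81 − 1.35 = 2.46 V.
Assume saturation: I_D = ½ k_n V_ov² = 0.5 × 0.686 × 2.46² = 2.08 mA, giving V_DS = V_DD − I_D R_D = 14.6 − 2.08 × 3.27 = 7.81 V.
V_DS = 7.81 V ≥ V_ov = 2.46 V, confirming saturation.

I_D = 2.08 mA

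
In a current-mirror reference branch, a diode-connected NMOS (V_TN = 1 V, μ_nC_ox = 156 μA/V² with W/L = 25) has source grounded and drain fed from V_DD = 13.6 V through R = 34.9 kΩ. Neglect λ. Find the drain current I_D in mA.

With gate tied to drain, V_GS = V_DS ≥ V_GS − V_TN, so the device is in saturation.
k_n = μ_nC_ox · (W/L) = 3.9 mA/V².
KCL at the drain: ½ k_n (V_GS − V_TN)² = (V_DD − V_GS)/R.
Let x = V_GS − 1. Then 68.1 x² + x − 12.6 = 0, giving x = 0.423 V (positive root), so V_GS = 1.42 V.
I_D = (V_DD − V_GS)/R = (13.6 − 1.42) / 34.9 = 0.349 mA.

I_D = 0.349 mA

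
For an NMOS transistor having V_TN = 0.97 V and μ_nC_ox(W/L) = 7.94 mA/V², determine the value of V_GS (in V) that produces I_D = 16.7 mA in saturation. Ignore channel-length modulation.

In saturation I_D = ½ k_n (V_GS − V_TN)², so V_GS − V_TN = √(2 I_D / k_n) = √(2 × 16.7 / 7.94) = 2.05 V.
V_GS = 0.97 + 2.05 = 3.02 V.

V_GS = 3.02 V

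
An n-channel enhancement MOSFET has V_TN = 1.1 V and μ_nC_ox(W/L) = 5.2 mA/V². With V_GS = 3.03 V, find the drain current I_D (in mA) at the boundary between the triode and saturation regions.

I_D = 9.68 mA

At the boundary V_DS = V_ov = V_GS − V_TN = 3.03 − 1.1 = 1.93 V.
I_D = ½ k_n V_ov² = 0.5 × 5.2 × 1.93² = 9.68 mA.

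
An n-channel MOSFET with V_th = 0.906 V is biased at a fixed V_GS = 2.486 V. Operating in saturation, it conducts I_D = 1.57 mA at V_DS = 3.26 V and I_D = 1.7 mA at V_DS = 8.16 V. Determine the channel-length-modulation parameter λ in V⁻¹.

λ = 0.0179 V⁻¹

With V_GS fixed, I_D ∝ (1 + λ V_DS) in saturation, so I_D2/I_D1 = (1 + λ V_DS2)/(1 + λ V_DS1).
1.7/1.57 = 1.083 = (1 + 8.16 λ)/(1 + 3.26 λ).
Solving: λ (I_D1 V_DS2 − I_D2 V_DS1) = I_D2 − I_D1, so λ = (1.7 − 1.57) / (1.57 × 8.16 − 1.7 × 3.26) = 0.13 / 7.27 = 0.0179 V⁻¹.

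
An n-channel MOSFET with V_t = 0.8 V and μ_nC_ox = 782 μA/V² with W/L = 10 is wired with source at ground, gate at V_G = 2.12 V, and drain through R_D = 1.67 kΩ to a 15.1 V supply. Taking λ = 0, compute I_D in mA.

V_GS = V_G = 2.12 V, so V_ov = 2.12 − 0.8 = 1.32 V.
k_n = μ_nC_ox · (W/L) = 7.82 mA/V².
Assume saturation: I_D = ½ k_n V_ov² = 0.5 × 7.82 × 1.32² = 6.81 mA, giving V_DS = V_DD − I_D R_D = 15.1 − 6.81 × 1.67 = 3.72 V.
V_DS = 3.72 V ≥ V_ov = 1.32 V, confirming saturation.

I_D = 6.81 mA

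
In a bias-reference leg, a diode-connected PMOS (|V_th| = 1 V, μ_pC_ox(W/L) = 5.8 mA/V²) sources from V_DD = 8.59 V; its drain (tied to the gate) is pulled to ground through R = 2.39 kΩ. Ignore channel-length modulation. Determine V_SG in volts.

With gate tied to drain, V_SG = V_SD ≥ V_SG − |V_th|, so the device is in saturation.
KCL at the drain: ½ k_p (V_SG − |V_th|)² = (V_DD − V_SG)/R.
Let x = V_SG − 1. Then 6.93 x² + x − 7.59 = 0, giving x = 0.977 V (positive root), so V_SG = 1.98 V.
I_D = (V_DD − V_SG)/R = (8.59 − 1.98) / 2.39 = 2.77 mA.

V_SG = 1.98 V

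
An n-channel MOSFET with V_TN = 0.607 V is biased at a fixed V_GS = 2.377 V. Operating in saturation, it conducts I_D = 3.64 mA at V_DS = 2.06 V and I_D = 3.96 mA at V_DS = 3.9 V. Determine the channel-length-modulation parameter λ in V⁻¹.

λ = 0.0530 V⁻¹

With V_GS fixed, I_D ∝ (1 + λ V_DS) in saturation, so I_D2/I_D1 = (1 + λ V_DS2)/(1 + λ V_DS1).
3.96/3.64 = 1.088 = (1 + 3.9 λ)/(1 + 2.06 λ).
Solving: λ (I_D1 V_DS2 − I_D2 V_DS1) = I_D2 − I_D1, so λ = (3.96 − 3.64) / (3.64 × 3.9 − 3.96 × 2.06) = 0.32 / 6.04 = 0.053 V⁻¹.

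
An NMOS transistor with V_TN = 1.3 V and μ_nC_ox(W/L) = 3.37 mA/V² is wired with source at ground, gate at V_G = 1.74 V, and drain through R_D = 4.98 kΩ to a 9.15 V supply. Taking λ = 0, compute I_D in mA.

V_GS = V_G = 1.74 V, so V_ov = 1.74 − 1.3 = 0.44 V.
Assume saturation: I_D = ½ k_n V_ov² = 0.5 × 3.37 × 0.44² = 0.326 mA, giving V_DS = V_DD − I_D R_D = 9.15 − 0.326 × 4.98 = 7.53 V.
V_DS = 7.53 V ≥ V_ov = 0.44 V, confirming saturation.

I_D = 0.326 mA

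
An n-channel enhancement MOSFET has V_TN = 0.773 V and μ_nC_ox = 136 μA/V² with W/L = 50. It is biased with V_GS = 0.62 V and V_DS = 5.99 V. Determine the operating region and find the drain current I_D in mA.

Cutoff; I_D = 0 mA

V_GS = 0.62 V < V_TN = 0.773 V, so the transistor is in cutoff.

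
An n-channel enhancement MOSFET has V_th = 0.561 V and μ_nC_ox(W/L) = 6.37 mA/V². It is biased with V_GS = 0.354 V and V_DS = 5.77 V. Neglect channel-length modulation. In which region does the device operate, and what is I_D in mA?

V_GS = 0.354 V < V_th = 0.561 V, so the transistor is in cutoff.

Cutoff; I_D = 0 mA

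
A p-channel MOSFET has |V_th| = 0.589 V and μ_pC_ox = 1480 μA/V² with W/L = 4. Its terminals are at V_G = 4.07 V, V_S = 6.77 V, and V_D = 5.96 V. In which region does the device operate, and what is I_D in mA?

Triode; I_D = 8.18 mA

V_SG = V_S − V_G = 6.77 − 4.07 = 2.7 V; V_SD = V_S − V_D = 6.77 − 5.96 = 0.81 V.
k_p = μ_pC_ox · (W/L) = 5.92 mA/V².
V_ov = V_SG − |V_th| = 2.7 − 0.589 = 2.11 V.
Since V_SD = 0.81 V < V_ov = 2.11 V, the device is in the triode region.
I_D = k_p [V_ov · V_SD − ½ V_SD²] = 5.92 × [2.11 × 0.81 − 0.5 × 0.81²] = 8.18 mA.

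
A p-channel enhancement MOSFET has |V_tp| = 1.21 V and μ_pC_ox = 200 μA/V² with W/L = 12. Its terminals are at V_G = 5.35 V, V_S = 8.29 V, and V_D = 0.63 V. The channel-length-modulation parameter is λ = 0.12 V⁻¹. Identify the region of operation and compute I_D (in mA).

Saturation; I_D = 6.89 mA

V_SG = V_S − V_G = 8.29 − 5.35 = 2.94 V; V_SD = V_S − V_D = 8.29 − 0.63 = 7.66 V.
k_p = μ_pC_ox · (W/L) = 2.4 mA/V².
V_ov = V_SG − |V_tp| = 2.94 − 1.21 = 1.73 V.
Since V_SD = 7.66 V ≥ V_ov = 1.73 V, the device is in saturation.
I_D = ½ k_p V_ov² (1 + λ V_SD) = 0.5 × 2.4 × 1.73² × (1 + 0.12 × 7.66) = 6.89 mA.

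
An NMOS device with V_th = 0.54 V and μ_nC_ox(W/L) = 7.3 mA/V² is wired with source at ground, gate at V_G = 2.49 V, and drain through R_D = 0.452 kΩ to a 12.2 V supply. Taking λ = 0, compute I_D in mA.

V_GS = V_G = 2.49 V, so V_ov = 2.49 − 0.54 = 1.95 V.
Assume saturation: I_D = ½ k_n V_ov² = 0.5 × 7.3 × 1.95² = 13.9 mA, giving V_DS = V_DD − I_D R_D = 12.2 − 13.9 × 0.452 = 5.93 V.
V_DS = 5.93 V ≥ V_ov = 1.95 V, confirming saturation.

I_D = 13.9 mA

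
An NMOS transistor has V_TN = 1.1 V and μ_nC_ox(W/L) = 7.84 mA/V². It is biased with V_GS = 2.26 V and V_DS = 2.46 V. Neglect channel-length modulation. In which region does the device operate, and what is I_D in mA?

Saturation; I_D = 5.27 mA

V_ov = V_GS − V_TN = 2.26 − 1.1 = 1.16 V.
Since V_DS = 2.46 V ≥ V_ov = 1.16 V, the device is in saturation.
I_D = ½ k_n V_ov² = 0.5 × 7.84 × 1.16² = 5.27 mA.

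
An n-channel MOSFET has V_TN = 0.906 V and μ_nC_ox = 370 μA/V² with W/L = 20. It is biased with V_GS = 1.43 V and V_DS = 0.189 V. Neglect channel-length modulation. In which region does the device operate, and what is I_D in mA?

k_n = μ_nC_ox · (W/L) = 7.4 mA/V².
V_ov = V_GS − V_TN = 1.43 − 0.906 = 0.524 V.
Since V_DS = 0.189 V < V_ov = 0.524 V, the device is in the triode region.
I_D = k_n [V_ov · V_DS − ½ V_DS²] = 7.4 × [0.524 × 0.189 − 0.5 × 0.189²] = 0.601 mA.

Triode; I_D = 0.601 mA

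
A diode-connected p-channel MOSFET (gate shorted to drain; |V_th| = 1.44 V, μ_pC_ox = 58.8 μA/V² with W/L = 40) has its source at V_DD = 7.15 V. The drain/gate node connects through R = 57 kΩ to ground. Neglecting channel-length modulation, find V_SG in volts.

V_SG = 1.72 V

With gate tied to drain, V_SG = V_SD ≥ V_SG − |V_th|, so the device is in saturation.
k_p = μ_pC_ox · (W/L) = 2.352 mA/V².
KCL at the drain: ½ k_p (V_SG − |V_th|)² = (V_DD − V_SG)/R.
Let x = V_SG − 1.44. Then 67 x² + x − 5.71 = 0, giving x = 0.284 V (positive root), so V_SG = 1.72 V.
I_D = (V_DD − V_SG)/R = (7.15 − 1.72) / 57 = 0.0952 mA.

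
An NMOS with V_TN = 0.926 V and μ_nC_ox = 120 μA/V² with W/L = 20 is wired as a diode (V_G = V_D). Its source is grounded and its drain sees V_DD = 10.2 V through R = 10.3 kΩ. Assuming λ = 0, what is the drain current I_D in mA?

With gate tied to drain, V_GS = V_DS ≥ V_GS − V_TN, so the device is in saturation.
k_n = μ_nC_ox · (W/L) = 2.4 mA/V².
KCL at the drain: ½ k_n (V_GS − V_TN)² = (V_DD − V_GS)/R.
Let x = V_GS − 0.926. Then 12.4 x² + x − 9.274 = 0, giving x = 0.827 V (positive root), so V_GS = 1.75 V.
I_D = (V_DD − V_GS)/R = (10.2 − 1.75) / 10.3 = 0.82 mA.

I_D = 0.820 mA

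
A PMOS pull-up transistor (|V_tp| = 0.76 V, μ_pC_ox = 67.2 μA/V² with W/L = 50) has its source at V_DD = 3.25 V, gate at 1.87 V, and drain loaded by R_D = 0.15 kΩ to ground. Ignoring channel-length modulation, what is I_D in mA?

V_SG = V_DD − V_G = 3.25 − 1.87 = 1.38 V, so V_ov = 1.38 − 0.76 = 0.62 V.
k_p = μ_pC_ox · (W/L) = 3.36 mA/V².
Assume saturation: I_D = ½ k_p V_ov² = 0.5 × 3.36 × 0.62² = 0.646 mA, giving V_SD = V_DD − I_D R_D = 3.25 − 0.646 × 0.15 = 3.15 V.
V_SD = 3.15 V ≥ V_ov = 0.62 V, confirming saturation.

I_D = 0.646 mA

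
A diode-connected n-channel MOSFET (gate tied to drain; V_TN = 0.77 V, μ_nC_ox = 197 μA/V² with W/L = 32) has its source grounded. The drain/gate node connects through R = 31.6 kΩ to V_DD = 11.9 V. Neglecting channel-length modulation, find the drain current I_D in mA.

I_D = 0.342 mA

With gate tied to drain, V_GS = V_DS ≥ V_GS − V_TN, so the device is in saturation.
k_n = μ_nC_ox · (W/L) = 6.304 mA/V².
KCL at the drain: ½ k_n (V_GS − V_TN)² = (V_DD − V_GS)/R.
Let x = V_GS − 0.77. Then 99.6 x² + x − 11.13 = 0, giving x = 0.329 V (positive root), so V_GS = 1.1 V.
I_D = (V_DD − V_GS)/R = (11.9 − 1.1) / 31.6 = 0.342 mA.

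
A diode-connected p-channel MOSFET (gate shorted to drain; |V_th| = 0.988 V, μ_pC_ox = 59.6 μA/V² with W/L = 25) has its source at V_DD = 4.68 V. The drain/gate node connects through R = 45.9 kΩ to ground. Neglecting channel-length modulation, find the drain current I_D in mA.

With gate tied to drain, V_SG = V_SD ≥ V_SG − |V_th|, so the device is in saturation.
k_p = μ_pC_ox · (W/L) = 1.49 mA/V².
KCL at the drain: ½ k_p (V_SG − |V_th|)² = (V_DD − V_SG)/R.
Let x = V_SG − 0.988. Then 34.2 x² + x − 3.692 = 0, giving x = 0.314 V (positive root), so V_SG = 1.3 V.
I_D = (V_DD − V_SG)/R = (4.68 − 1.3) / 45.9 = 0.0736 mA.

I_D = 0.0736 mA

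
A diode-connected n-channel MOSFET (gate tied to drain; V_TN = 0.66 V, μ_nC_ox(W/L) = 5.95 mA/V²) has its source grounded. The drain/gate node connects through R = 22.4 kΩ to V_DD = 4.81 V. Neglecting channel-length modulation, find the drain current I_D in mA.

With gate tied to drain, V_GS = V_DS ≥ V_GS − V_TN, so the device is in saturation.
KCL at the drain: ½ k_n (V_GS − V_TN)² = (V_DD − V_GS)/R.
Let x = V_GS − 0.66. Then 66.6 x² + x − 4.15 = 0, giving x = 0.242 V (positive root), so V_GS = 0.902 V.
I_D = (V_DD − V_GS)/R = (4.81 − 0.902) / 22.4 = 0.174 mA.

I_D = 0.174 mA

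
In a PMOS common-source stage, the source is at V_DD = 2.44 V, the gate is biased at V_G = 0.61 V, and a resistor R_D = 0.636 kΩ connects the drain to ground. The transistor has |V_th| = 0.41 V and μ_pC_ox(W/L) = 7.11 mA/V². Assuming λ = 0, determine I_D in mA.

I_D = 3.25 mA

V_SG = V_DD − V_G = 2.44 − 0.61 = 1.83 V, so V_ov = 1.83 − 0.41 = 1.42 V.
Assume saturation: I_D = ½ k_p V_ov² = 0.5 × 7.11 × 1.42² = 7.17 mA, giving V_SD = V_DD − I_D R_D = 2.44 − 7.17 × 0.636 = -2.12 V.
But -2.12 V < V_ov = 1.42 V, so the device is actually in triode.
In triode I_D = k_p[V_ov V_SD − ½ V_SD²] and I_D = (V_DD − V_SD)/R_D. Equating: 2.26 V_SD² − 7.421 V_SD + 2.44 = 0, giving V_SD = 0.371 V (the root below V_ov).
I_D = (2.44 − 0.371) / 0.636 = 3.25 mA.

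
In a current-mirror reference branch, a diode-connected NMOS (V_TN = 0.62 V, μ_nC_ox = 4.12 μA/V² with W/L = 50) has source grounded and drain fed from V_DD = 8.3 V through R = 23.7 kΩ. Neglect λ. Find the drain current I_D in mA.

I_D = 0.257 mA

With gate tied to drain, V_GS = V_DS ≥ V_GS − V_TN, so the device is in saturation.
k_n = μ_nC_ox · (W/L) = 0.206 mA/V².
KCL at the drain: ½ k_n (V_GS − V_TN)² = (V_DD − V_GS)/R.
Let x = V_GS − 0.62. Then 2.44 x² + x − 7.68 = 0, giving x = 1.58 V (positive root), so V_GS = 2.2 V.
I_D = (V_DD − V_GS)/R = (8.3 − 2.2) / 23.7 = 0.257 mA.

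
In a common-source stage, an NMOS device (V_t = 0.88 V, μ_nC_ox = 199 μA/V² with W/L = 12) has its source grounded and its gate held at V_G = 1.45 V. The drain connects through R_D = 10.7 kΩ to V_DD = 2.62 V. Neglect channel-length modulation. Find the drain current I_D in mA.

V_GS = V_G = 1.45 V, so V_ov = 1.45 − 0.88 = 0.57 V.
k_n = μ_nC_ox · (W/L) = 2.388 mA/V².
Assume saturation: I_D = ½ k_n V_ov² = 0.5 × 2.388 × 0.57² = 0.388 mA, giving V_DS = V_DD − I_D R_D = 2.62 − 0.388 × 10.7 = -1.53 V.
But -1.53 V < V_ov = 0.57 V, so the device is actually in triode.
In triode I_D = k_n[V_ov V_DS − ½ V_DS²] and I_D = (V_DD − V_DS)/R_D. Equating: 12.8 V_DS² − 15.56 V_DS + 2.62 = 0, giving V_DS = 0.202 V (the root below V_ov).
I_D = (2.62 − 0.202) / 10.7 = 0.226 mA.

I_D = 0.226 mA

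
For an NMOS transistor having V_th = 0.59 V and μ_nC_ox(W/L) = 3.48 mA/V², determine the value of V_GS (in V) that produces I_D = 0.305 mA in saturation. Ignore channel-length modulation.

V_GS = 1.01 V

In saturation I_D = ½ k_n (V_GS − V_th)², so V_GS − V_th = √(2 I_D / k_n) = √(2 × 0.305 / 3.48) = 0.419 V.
V_GS = 0.59 + 0.419 = 1.01 V.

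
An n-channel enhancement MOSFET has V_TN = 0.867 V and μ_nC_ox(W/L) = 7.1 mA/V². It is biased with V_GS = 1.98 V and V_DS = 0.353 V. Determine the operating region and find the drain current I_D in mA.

Triode; I_D = 2.35 mA

V_ov = V_GS − V_TN = 1.98 − 0.867 = 1.11 V.
Since V_DS = 0.353 V < V_ov = 1.11 V, the device is in the triode region.
I_D = k_n [V_ov · V_DS − ½ V_DS²] = 7.1 × [1.11 × 0.353 − 0.5 × 0.353²] = 2.35 mA.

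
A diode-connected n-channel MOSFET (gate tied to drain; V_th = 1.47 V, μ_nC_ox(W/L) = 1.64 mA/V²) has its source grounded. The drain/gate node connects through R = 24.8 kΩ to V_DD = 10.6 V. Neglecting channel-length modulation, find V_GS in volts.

With gate tied to drain, V_GS = V_DS ≥ V_GS − V_th, so the device is in saturation.
KCL at the drain: ½ k_n (V_GS − V_th)² = (V_DD − V_GS)/R.
Let x = V_GS − 1.47. Then 20.3 x² + x − 9.13 = 0, giving x = 0.646 V (positive root), so V_GS = 2.12 V.
I_D = (V_DD − V_GS)/R = (10.6 − 2.12) / 24.8 = 0.342 mA.

V_GS = 2.12 V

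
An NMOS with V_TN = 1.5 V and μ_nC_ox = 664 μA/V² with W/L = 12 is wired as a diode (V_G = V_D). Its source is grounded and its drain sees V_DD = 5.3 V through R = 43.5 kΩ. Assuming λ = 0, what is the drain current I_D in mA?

I_D = 0.0840 mA

With gate tied to drain, V_GS = V_DS ≥ V_GS − V_TN, so the device is in saturation.
k_n = μ_nC_ox · (W/L) = 7.968 mA/V².
KCL at the drain: ½ k_n (V_GS − V_TN)² = (V_DD − V_GS)/R.
Let x = V_GS − 1.5. Then 173 x² + x − 3.8 = 0, giving x = 0.145 V (positive root), so V_GS = 1.65 V.
I_D = (V_DD − V_GS)/R = (5.3 − 1.65) / 43.5 = 0.084 mA.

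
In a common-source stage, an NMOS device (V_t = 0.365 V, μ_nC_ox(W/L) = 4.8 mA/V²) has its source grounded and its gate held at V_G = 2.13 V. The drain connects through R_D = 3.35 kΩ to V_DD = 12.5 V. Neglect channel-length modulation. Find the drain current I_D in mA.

I_D = 3.58 mA

V_GS = V_G = 2.13 V, so V_ov = 2.13 − 0.365 = 1.76 V.
Assume saturation: I_D = ½ k_n V_ov² = 0.5 × 4.8 × 1.76² = 7.48 mA, giving V_DS = V_DD − I_D R_D = 12.5 − 7.48 × 3.35 = -12.5 V.
But -12.5 V < V_ov = 1.76 V, so the device is actually in triode.
In triode I_D = k_n[V_ov V_DS − ½ V_DS²] and I_D = (V_DD − V_DS)/R_D. Equating: 8.04 V_DS² − 29.38 V_DS + 12.5 = 0, giving V_DS = 0.492 V (the root below V_ov).
I_D = (12.5 − 0.492) / 3.35 = 3.58 mA.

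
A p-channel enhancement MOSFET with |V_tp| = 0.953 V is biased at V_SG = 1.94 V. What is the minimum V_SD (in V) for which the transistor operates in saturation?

The boundary between triode and saturation is V_SD = V_SG − |V_tp| = V_ov.
V_ov = 1.94 − 0.953 = 0.987 V.

V_SD,sat = 0.987 V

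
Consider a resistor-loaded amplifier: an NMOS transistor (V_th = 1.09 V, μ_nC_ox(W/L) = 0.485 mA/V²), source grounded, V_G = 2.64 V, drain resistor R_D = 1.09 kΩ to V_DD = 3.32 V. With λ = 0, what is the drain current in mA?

V_GS = V_G = 2.64 V, so V_ov = 2.64 − 1.09 = 1.55 V.
Assume saturation: I_D = ½ k_n V_ov² = 0.5 × 0.485 × 1.55² = 0.583 mA, giving V_DS = V_DD − I_D R_D = 3.32 − 0.583 × 1.09 = 2.68 V.
V_DS = 2.68 V ≥ V_ov = 1.55 V, confirming saturation.

I_D = 0.583 mA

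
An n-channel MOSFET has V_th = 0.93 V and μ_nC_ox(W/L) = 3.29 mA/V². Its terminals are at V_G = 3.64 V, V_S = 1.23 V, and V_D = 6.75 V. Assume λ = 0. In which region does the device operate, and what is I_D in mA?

Saturation; I_D = 3.60 mA

V_GS = V_G − V_S = 3.64 − 1.23 = 2.41 V; V_DS = V_D − V_S = 6.75 − 1.23 = 5.52 V.
V_ov = V_GS − V_th = 2.41 − 0.93 = 1.48 V.
Since V_DS = 5.52 V ≥ V_ov = 1.48 V, the device is in saturation.
I_D = ½ k_n V_ov² = 0.5 × 3.29 × 1.48² = 3.6 mA.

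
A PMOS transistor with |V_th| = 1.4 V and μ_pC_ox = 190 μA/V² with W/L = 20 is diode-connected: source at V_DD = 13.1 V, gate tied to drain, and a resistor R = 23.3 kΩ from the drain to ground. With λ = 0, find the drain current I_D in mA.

With gate tied to drain, V_SG = V_SD ≥ V_SG − |V_th|, so the device is in saturation.
k_p = μ_pC_ox · (W/L) = 3.8 mA/V².
KCL at the drain: ½ k_p (V_SG − |V_th|)² = (V_DD − V_SG)/R.
Let x = V_SG − 1.4. Then 44.3 x² + x − 11.7 = 0, giving x = 0.503 V (positive root), so V_SG = 1.9 V.
I_D = (V_DD − V_SG)/R = (13.1 − 1.9) / 23.3 = 0.481 mA.

I_D = 0.481 mA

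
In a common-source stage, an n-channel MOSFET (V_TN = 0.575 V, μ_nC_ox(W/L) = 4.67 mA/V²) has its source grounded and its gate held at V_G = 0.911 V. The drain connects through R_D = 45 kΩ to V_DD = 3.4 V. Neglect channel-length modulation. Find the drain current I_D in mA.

I_D = 0.0744 mA

V_GS = V_G = 0.911 V, so V_ov = 0.911 − 0.575 = 0.336 V.
Assume saturation: I_D = ½ k_n V_ov² = 0.5 × 4.67 × 0.336² = 0.264 mA, giving V_DS = V_DD − I_D R_D = 3.4 − 0.264 × 45 = -8.46 V.
But -8.46 V < V_ov = 0.336 V, so the device is actually in triode.
In triode I_D = k_n[V_ov V_DS − ½ V_DS²] and I_D = (V_DD − V_DS)/R_D. Equating: 105 V_DS² − 71.61 V_DS + 3.4 = 0, giving V_DS = 0.0513 V (the root below V_ov).
I_D = (3.4 − 0.0513) / 45 = 0.0744 mA.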